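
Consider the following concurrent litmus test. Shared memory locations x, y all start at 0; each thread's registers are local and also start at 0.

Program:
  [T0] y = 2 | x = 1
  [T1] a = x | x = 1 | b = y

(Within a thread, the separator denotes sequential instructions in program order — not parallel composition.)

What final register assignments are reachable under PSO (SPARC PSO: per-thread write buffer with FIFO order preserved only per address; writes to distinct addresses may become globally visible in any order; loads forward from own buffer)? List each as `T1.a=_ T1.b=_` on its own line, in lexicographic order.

T1.a=0 T1.b=0
T1.a=0 T1.b=2
T1.a=1 T1.b=0
T1.a=1 T1.b=2

outcome vector order: (T1.a,T1.b)
|PSO outcomes| = 4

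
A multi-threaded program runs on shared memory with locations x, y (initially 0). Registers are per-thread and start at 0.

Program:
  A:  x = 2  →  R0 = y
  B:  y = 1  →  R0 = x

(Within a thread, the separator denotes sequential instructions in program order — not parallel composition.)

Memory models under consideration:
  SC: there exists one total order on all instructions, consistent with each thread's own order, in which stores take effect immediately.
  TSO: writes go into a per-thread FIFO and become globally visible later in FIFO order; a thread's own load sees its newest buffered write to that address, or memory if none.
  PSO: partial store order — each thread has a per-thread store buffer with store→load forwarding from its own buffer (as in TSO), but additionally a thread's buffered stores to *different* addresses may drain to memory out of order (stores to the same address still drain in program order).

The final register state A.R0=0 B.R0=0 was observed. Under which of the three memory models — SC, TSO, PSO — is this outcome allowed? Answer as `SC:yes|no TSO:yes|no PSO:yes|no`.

outcome vector order: (A.R0,B.R0)
under SC → (0,2); (1,0); (1,2)
under TSO → (0,0); (0,2); (1,0); (1,2)
under PSO → (0,0); (0,2); (1,0); (1,2)
target (0,0) ∈ {TSO,PSO}

SC:no TSO:yes PSO:yes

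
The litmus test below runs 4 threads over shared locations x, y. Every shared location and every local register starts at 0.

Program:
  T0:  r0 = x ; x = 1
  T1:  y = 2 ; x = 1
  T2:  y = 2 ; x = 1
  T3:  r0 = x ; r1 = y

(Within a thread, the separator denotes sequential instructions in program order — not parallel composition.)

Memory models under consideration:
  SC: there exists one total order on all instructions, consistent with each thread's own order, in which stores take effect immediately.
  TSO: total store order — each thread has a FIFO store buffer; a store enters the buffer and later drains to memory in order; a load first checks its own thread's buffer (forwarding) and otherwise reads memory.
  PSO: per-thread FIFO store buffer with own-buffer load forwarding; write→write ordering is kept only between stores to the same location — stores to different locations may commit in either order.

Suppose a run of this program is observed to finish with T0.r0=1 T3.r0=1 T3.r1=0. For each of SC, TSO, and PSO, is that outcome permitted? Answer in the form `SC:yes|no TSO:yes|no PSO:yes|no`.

outcome vector order: (T0.r0,T3.r0,T3.r1)
SC (7): 0/0/0 0/0/2 0/1/0 0/1/2 1/0/0 1/0/2 1/1/2
TSO (7): 0/0/0 0/0/2 0/1/0 0/1/2 1/0/0 1/0/2 1/1/2
PSO (8): 0/0/0 0/0/2 0/1/0 0/1/2 1/0/0 1/0/2 1/1/0 1/1/2
target 1/1/0 ∈ {PSO}

SC:no TSO:no PSO:yes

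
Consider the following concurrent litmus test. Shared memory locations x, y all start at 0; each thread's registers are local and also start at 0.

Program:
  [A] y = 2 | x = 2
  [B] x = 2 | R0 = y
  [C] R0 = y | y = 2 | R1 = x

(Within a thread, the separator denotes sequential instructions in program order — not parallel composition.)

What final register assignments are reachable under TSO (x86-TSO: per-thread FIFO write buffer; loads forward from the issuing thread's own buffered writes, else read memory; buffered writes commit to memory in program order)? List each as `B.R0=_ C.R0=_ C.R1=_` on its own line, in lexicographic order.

B.R0=0 C.R0=0 C.R1=0
B.R0=0 C.R0=0 C.R1=2
B.R0=0 C.R0=2 C.R1=0
B.R0=0 C.R0=2 C.R1=2
B.R0=2 C.R0=0 C.R1=0
B.R0=2 C.R0=0 C.R1=2
B.R0=2 C.R0=2 C.R1=0
B.R0=2 C.R0=2 C.R1=2

outcome vector order: (B.R0,C.R0,C.R1)
|TSO outcomes| = 8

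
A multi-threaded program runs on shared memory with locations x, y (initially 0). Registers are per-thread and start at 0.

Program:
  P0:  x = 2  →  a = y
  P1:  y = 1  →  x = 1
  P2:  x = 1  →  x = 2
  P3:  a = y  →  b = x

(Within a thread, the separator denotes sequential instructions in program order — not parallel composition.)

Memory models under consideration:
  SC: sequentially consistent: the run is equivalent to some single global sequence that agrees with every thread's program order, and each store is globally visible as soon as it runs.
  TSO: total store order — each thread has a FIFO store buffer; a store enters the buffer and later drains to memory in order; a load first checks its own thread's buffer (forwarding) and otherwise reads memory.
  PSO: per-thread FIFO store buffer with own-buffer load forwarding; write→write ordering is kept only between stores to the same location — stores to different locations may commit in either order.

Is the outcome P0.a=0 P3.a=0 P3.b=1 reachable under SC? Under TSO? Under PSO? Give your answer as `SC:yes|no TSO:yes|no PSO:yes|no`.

outcome vector order: (P0.a,P3.a,P3.b)
under SC → 0/0/0 0/0/1 0/0/2 0/1/1 0/1/2 1/0/0 1/0/1 1/0/2 1/1/0 1/1/1 1/1/2
under TSO → 0/0/0 0/0/1 0/0/2 0/1/0 0/1/1 0/1/2 1/0/0 1/0/1 1/0/2 1/1/0 1/1/1 1/1/2
under PSO → 0/0/0 0/0/1 0/0/2 0/1/0 0/1/1 0/1/2 1/0/0 1/0/1 1/0/2 1/1/0 1/1/1 1/1/2
target 0/0/1 ∈ {SC,TSO,PSO}

SC:yes TSO:yes PSO:yes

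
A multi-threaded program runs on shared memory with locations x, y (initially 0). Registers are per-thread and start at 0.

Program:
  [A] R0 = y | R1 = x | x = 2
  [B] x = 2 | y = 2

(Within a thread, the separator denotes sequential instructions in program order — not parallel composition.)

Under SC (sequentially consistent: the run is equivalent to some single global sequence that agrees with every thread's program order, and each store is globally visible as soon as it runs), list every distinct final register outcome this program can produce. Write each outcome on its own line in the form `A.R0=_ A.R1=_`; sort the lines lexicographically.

A.R0=0 A.R1=0
A.R0=0 A.R1=2
A.R0=2 A.R1=2

outcome vector order: (A.R0,A.R1)
|SC outcomes| = 3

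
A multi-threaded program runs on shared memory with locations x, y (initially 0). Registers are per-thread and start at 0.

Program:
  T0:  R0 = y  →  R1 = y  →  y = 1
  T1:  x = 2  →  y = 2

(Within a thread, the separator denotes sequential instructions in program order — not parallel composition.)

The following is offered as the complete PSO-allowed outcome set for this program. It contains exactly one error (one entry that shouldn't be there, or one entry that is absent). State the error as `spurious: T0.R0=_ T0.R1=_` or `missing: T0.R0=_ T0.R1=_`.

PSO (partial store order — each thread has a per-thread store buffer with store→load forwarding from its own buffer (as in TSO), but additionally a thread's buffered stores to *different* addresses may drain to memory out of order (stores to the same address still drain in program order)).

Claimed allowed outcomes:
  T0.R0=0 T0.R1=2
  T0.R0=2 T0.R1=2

missing: T0.R0=0 T0.R1=0

outcome vector order: (T0.R0,T0.R1)
PSO: 3 outcomes — {00; 02; 22}
PSO∖claimed = {00}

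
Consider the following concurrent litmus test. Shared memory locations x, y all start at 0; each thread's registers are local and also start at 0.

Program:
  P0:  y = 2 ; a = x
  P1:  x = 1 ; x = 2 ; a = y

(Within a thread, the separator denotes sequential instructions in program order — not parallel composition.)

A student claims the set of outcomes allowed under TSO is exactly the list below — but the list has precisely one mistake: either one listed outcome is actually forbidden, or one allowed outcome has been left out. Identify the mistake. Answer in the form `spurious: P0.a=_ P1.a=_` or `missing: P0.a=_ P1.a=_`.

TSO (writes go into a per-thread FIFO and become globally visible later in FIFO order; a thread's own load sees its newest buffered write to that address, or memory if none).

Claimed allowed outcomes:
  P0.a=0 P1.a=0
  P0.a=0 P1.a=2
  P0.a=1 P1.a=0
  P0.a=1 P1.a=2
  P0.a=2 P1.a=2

outcome vector order: (P0.a,P1.a)
[TSO] allowed = {00, 02, 10, 12, 20, 22}
TSO∖claimed = {20}

missing: P0.a=2 P1.a=0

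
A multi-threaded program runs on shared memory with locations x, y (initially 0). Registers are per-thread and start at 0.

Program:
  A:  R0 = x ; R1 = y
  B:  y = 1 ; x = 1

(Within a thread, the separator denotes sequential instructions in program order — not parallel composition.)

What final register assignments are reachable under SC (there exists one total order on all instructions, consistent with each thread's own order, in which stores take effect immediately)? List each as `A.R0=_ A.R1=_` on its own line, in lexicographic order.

outcome vector order: (A.R0,A.R1)
|SC outcomes| = 3

A.R0=0 A.R1=0
A.R0=0 A.R1=1
A.R0=1 A.R1=1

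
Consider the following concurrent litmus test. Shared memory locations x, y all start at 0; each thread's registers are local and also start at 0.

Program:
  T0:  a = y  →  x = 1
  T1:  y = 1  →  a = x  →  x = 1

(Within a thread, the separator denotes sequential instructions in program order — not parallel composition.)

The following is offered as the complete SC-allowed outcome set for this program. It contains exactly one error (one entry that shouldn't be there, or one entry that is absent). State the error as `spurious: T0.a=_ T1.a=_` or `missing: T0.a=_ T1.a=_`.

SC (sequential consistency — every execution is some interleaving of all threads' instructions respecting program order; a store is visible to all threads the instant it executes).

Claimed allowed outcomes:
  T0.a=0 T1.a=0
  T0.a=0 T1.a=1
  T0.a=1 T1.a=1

outcome vector order: (T0.a,T1.a)
under SC → <0 0> <0 1> <1 0> <1 1>
SC∖claimed = {<1 0>}

missing: T0.a=1 T1.a=0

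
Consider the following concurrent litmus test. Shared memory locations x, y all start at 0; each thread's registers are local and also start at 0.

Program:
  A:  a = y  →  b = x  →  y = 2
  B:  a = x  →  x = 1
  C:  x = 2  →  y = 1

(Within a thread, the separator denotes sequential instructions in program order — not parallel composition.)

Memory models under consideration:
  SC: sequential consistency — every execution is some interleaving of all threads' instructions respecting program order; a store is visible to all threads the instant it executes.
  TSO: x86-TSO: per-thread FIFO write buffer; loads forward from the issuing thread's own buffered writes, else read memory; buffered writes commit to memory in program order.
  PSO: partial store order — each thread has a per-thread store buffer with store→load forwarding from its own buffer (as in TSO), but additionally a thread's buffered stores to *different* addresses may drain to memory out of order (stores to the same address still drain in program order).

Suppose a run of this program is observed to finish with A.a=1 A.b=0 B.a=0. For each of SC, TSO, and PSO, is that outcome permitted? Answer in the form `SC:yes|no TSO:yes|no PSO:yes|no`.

outcome vector order: (A.a,A.b,B.a)
under SC → 0/0/0 0/0/2 0/1/0 0/1/2 0/2/0 0/2/2 1/1/0 1/1/2 1/2/0 1/2/2
under TSO → 0/0/0 0/0/2 0/1/0 0/1/2 0/2/0 0/2/2 1/1/0 1/1/2 1/2/0 1/2/2
under PSO → 0/0/0 0/0/2 0/1/0 0/1/2 0/2/0 0/2/2 1/0/0 1/0/2 1/1/0 1/1/2 1/2/0 1/2/2
target 1/0/0 ∈ {PSO}

SC:no TSO:no PSO:yes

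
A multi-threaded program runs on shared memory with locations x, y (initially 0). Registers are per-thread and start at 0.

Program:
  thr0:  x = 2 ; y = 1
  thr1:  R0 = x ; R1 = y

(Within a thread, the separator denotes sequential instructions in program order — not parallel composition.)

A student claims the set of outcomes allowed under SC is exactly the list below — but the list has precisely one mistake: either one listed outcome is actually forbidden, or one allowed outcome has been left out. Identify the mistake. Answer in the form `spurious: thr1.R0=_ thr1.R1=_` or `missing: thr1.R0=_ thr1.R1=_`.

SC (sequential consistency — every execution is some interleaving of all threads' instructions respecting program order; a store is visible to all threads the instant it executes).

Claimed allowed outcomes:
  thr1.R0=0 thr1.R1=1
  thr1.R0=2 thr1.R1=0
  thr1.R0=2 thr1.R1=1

outcome vector order: (thr1.R0,thr1.R1)
under SC → <0 0> <0 1> <2 0> <2 1>
SC∖claimed = {<0 0>}

missing: thr1.R0=0 thr1.R1=0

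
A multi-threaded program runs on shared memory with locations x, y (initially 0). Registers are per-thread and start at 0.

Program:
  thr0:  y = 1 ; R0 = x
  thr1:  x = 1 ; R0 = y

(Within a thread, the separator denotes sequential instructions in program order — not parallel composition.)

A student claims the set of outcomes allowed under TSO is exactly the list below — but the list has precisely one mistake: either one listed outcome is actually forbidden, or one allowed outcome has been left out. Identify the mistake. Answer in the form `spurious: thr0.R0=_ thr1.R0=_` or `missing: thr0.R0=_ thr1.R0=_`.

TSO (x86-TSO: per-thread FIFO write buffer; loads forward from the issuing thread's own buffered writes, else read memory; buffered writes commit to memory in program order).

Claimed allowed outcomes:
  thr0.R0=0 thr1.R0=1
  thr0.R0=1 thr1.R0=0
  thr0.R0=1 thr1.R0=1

missing: thr0.R0=0 thr1.R0=0

outcome vector order: (thr0.R0,thr1.R0)
[TSO] allowed = {(0,0); (0,1); (1,0); (1,1)}
TSO∖claimed = {(0,0)}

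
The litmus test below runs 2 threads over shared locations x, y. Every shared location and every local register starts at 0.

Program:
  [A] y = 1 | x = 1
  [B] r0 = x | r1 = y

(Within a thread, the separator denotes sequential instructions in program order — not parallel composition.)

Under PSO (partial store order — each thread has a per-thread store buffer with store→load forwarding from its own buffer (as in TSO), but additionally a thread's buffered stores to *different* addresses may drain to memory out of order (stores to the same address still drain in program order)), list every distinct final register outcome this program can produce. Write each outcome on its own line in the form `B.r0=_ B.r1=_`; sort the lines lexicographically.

outcome vector order: (B.r0,B.r1)
|PSO outcomes| = 4

B.r0=0 B.r1=0
B.r0=0 B.r1=1
B.r0=1 B.r1=0
B.r0=1 B.r1=1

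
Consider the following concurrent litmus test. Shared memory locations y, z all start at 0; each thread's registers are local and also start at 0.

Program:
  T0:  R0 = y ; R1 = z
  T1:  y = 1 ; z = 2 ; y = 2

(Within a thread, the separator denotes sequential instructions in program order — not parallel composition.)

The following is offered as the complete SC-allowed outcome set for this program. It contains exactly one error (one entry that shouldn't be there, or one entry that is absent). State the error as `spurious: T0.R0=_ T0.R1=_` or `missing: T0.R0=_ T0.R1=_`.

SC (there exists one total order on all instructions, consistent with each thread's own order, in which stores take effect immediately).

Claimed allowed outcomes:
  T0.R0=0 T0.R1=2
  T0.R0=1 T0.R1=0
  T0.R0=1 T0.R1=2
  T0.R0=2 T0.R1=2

missing: T0.R0=0 T0.R1=0

outcome vector order: (T0.R0,T0.R1)
SC: 5 outcomes — {0/0; 0/2; 1/0; 1/2; 2/2}
SC∖claimed = {0/0}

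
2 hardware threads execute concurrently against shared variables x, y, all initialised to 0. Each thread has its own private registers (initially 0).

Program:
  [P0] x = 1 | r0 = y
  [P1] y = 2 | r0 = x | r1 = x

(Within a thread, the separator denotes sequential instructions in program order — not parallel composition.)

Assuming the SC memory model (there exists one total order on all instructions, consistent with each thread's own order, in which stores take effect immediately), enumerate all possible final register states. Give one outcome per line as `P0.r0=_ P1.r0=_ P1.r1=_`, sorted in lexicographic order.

P0.r0=0 P1.r0=1 P1.r1=1
P0.r0=2 P1.r0=0 P1.r1=0
P0.r0=2 P1.r0=0 P1.r1=1
P0.r0=2 P1.r0=1 P1.r1=1

outcome vector order: (P0.r0,P1.r0,P1.r1)
|SC outcomes| = 4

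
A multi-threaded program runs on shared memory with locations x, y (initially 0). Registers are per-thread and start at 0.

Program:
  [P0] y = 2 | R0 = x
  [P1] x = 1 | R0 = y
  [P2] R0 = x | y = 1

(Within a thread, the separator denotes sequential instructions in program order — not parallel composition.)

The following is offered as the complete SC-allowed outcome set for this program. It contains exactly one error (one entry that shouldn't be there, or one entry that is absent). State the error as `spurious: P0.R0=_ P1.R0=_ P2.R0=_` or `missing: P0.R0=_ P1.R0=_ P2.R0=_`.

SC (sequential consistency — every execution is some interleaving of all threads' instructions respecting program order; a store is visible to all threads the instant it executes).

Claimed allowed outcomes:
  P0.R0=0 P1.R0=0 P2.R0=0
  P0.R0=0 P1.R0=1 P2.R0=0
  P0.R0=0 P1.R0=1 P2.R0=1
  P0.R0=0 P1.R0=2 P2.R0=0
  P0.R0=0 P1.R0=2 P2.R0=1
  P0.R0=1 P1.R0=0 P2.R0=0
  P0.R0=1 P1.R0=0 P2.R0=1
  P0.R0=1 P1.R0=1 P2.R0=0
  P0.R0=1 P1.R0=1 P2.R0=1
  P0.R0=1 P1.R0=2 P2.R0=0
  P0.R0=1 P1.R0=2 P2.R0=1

outcome vector order: (P0.R0,P1.R0,P2.R0)
SC (10): 0/1/0 0/1/1 0/2/0 0/2/1 1/0/0 1/0/1 1/1/0 1/1/1 1/2/0 1/2/1
claimed∖SC = {0/0/0}

spurious: P0.R0=0 P1.R0=0 P2.R0=0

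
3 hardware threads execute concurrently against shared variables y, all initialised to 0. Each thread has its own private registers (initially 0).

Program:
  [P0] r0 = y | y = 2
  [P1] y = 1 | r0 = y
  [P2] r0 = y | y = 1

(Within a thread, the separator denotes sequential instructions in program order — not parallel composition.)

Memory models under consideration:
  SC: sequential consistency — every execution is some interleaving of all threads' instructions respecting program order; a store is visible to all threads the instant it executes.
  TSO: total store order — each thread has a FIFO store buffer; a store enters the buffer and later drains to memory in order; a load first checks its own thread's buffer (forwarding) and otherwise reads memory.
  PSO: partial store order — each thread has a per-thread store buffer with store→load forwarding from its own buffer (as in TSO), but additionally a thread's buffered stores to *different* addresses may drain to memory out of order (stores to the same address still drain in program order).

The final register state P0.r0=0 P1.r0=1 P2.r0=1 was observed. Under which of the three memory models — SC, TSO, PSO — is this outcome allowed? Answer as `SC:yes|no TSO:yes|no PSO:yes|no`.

outcome vector order: (P0.r0,P1.r0,P2.r0)
under SC → 0/1/0 0/1/1 0/1/2 0/2/0 0/2/1 0/2/2 1/1/0 1/1/1 1/1/2 1/2/0 1/2/1 1/2/2
under TSO → 0/1/0 0/1/1 0/1/2 0/2/0 0/2/1 0/2/2 1/1/0 1/1/1 1/1/2 1/2/0 1/2/1 1/2/2
under PSO → 0/1/0 0/1/1 0/1/2 0/2/0 0/2/1 0/2/2 1/1/0 1/1/1 1/1/2 1/2/0 1/2/1 1/2/2
target 0/1/1 ∈ {SC,TSO,PSO}

SC:yes TSO:yes PSO:yes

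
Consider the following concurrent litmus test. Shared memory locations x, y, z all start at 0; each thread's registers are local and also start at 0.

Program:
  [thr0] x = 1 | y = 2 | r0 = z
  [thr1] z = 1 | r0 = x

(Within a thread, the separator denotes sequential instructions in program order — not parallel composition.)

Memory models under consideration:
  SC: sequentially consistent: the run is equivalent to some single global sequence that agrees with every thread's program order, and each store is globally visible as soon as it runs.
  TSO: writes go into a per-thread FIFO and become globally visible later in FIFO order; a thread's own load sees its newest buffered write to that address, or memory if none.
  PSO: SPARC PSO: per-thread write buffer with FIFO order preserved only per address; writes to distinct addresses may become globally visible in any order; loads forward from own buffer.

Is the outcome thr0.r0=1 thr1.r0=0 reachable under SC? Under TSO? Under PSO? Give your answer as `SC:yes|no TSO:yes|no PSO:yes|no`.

SC:yes TSO:yes PSO:yes

outcome vector order: (thr0.r0,thr1.r0)
under SC → 0/1 1/0 1/1
under TSO → 0/0 0/1 1/0 1/1
under PSO → 0/0 0/1 1/0 1/1
target 1/0 ∈ {SC,TSO,PSO}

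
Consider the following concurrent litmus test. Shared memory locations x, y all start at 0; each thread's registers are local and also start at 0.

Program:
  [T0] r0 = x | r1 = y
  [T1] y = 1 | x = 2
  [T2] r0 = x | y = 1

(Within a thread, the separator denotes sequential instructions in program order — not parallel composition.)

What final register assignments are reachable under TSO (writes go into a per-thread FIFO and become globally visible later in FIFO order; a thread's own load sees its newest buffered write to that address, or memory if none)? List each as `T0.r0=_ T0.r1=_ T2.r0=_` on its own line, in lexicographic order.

outcome vector order: (T0.r0,T0.r1,T2.r0)
|TSO outcomes| = 6

T0.r0=0 T0.r1=0 T2.r0=0
T0.r0=0 T0.r1=0 T2.r0=2
T0.r0=0 T0.r1=1 T2.r0=0
T0.r0=0 T0.r1=1 T2.r0=2
T0.r0=2 T0.r1=1 T2.r0=0
T0.r0=2 T0.r1=1 T2.r0=2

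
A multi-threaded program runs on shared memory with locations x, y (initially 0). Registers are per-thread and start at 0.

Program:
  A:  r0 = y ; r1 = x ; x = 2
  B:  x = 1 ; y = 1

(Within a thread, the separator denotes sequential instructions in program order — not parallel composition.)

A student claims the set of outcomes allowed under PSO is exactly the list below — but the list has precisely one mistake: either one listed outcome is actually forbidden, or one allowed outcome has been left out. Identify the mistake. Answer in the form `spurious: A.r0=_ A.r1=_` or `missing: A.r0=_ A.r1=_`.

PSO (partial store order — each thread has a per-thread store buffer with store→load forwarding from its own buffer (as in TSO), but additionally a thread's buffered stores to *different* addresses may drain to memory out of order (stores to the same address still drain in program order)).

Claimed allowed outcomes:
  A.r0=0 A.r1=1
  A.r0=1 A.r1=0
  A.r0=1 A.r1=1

missing: A.r0=0 A.r1=0

outcome vector order: (A.r0,A.r1)
under PSO → (0,0), (0,1), (1,0), (1,1)
PSO∖claimed = {(0,0)}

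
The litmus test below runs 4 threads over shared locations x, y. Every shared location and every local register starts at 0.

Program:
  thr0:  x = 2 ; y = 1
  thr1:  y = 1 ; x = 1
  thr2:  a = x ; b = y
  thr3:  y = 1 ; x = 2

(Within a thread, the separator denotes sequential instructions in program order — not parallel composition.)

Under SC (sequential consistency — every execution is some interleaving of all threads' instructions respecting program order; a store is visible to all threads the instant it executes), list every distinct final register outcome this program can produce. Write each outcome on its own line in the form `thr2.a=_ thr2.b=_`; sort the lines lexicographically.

thr2.a=0 thr2.b=0
thr2.a=0 thr2.b=1
thr2.a=1 thr2.b=1
thr2.a=2 thr2.b=0
thr2.a=2 thr2.b=1

outcome vector order: (thr2.a,thr2.b)
|SC outcomes| = 5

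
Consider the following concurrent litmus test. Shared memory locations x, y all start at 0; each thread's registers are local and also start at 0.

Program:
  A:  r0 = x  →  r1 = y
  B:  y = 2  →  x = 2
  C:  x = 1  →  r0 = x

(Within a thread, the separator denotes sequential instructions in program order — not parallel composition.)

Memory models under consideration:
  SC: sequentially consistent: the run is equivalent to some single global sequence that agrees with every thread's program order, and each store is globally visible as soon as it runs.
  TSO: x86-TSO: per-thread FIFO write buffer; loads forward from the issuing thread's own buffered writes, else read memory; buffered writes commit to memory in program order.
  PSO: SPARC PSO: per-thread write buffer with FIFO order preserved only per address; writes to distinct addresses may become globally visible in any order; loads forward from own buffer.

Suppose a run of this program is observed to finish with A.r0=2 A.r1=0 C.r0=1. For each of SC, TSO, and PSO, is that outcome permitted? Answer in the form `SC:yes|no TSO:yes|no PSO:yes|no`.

outcome vector order: (A.r0,A.r1,C.r0)
[SC] allowed = {001 002 021 022 101 102 121 122 221 222}
[TSO] allowed = {001 002 021 022 101 102 121 122 221 222}
[PSO] allowed = {001 002 021 022 101 102 121 122 201 202 221 222}
target 201 ∈ {PSO}

SC:no TSO:no PSO:yes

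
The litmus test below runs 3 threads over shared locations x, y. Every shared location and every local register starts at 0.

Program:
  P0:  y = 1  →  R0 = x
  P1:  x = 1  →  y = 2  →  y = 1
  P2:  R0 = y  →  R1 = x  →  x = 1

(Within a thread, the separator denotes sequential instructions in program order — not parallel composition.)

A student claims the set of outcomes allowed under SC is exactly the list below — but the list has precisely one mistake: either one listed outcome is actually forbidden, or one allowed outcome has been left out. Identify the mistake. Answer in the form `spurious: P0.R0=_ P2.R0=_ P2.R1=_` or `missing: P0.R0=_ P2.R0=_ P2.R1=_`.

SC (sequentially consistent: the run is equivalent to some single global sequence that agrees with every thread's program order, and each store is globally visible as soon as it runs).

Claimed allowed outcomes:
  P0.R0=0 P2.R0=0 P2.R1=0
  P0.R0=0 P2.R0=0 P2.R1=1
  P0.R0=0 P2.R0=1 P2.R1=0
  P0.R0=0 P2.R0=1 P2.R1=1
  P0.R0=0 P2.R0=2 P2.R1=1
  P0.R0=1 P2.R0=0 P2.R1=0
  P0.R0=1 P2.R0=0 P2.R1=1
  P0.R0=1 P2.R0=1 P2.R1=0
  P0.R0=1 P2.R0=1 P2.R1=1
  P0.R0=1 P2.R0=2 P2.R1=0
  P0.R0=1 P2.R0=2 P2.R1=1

spurious: P0.R0=1 P2.R0=2 P2.R1=0

outcome vector order: (P0.R0,P2.R0,P2.R1)
SC: 10 outcomes — {(0,0,0) (0,0,1) (0,1,0) (0,1,1) (0,2,1) (1,0,0) (1,0,1) (1,1,0) (1,1,1) (1,2,1)}
claimed∖SC = {(1,2,0)}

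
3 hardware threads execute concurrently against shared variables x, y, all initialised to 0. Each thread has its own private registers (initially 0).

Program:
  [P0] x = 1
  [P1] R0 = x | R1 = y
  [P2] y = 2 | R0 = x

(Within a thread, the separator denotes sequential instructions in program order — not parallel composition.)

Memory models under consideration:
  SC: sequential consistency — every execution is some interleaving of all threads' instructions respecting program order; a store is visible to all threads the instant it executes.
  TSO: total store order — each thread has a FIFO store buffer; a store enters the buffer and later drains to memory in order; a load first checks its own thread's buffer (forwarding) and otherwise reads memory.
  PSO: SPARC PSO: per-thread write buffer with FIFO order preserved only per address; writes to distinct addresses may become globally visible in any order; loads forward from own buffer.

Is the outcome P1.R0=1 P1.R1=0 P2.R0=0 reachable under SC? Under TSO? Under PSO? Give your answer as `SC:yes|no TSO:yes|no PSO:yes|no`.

SC:no TSO:yes PSO:yes

outcome vector order: (P1.R0,P1.R1,P2.R0)
under SC → <0 0 0>, <0 0 1>, <0 2 0>, <0 2 1>, <1 0 1>, <1 2 0>, <1 2 1>
under TSO → <0 0 0>, <0 0 1>, <0 2 0>, <0 2 1>, <1 0 0>, <1 0 1>, <1 2 0>, <1 2 1>
under PSO → <0 0 0>, <0 0 1>, <0 2 0>, <0 2 1>, <1 0 0>, <1 0 1>, <1 2 0>, <1 2 1>
target <1 0 0> ∈ {TSO,PSO}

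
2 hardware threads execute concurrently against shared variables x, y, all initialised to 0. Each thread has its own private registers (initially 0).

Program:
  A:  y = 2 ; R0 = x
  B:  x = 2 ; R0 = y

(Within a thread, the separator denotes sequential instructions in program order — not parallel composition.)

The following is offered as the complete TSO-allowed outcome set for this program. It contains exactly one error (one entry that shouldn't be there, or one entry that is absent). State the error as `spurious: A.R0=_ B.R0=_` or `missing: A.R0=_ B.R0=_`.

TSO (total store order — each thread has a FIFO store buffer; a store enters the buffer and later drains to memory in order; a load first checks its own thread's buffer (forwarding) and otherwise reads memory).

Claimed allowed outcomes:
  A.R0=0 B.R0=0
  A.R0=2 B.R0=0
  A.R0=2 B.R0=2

missing: A.R0=0 B.R0=2

outcome vector order: (A.R0,B.R0)
under TSO → 00; 02; 20; 22
TSO∖claimed = {02}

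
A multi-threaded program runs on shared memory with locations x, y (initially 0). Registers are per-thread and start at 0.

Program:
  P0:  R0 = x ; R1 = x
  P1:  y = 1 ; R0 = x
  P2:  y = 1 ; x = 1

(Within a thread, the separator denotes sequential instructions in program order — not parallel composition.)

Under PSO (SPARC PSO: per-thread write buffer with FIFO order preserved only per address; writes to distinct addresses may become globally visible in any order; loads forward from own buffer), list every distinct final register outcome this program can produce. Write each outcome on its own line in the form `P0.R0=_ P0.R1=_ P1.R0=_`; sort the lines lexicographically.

P0.R0=0 P0.R1=0 P1.R0=0
P0.R0=0 P0.R1=0 P1.R0=1
P0.R0=0 P0.R1=1 P1.R0=0
P0.R0=0 P0.R1=1 P1.R0=1
P0.R0=1 P0.R1=1 P1.R0=0
P0.R0=1 P0.R1=1 P1.R0=1

outcome vector order: (P0.R0,P0.R1,P1.R0)
|PSO outcomes| = 6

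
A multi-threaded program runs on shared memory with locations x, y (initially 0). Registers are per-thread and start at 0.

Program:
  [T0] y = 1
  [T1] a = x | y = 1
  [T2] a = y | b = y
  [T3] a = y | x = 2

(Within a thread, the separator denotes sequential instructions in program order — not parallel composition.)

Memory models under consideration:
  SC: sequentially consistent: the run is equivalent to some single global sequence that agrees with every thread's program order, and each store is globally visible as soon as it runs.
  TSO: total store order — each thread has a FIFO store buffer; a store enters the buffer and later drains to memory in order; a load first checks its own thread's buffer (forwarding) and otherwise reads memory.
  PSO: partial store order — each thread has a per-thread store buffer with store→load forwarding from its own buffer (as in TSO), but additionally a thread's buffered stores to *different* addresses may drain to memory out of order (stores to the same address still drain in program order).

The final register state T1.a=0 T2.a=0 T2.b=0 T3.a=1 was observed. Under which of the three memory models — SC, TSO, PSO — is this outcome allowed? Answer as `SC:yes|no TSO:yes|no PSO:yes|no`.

SC:yes TSO:yes PSO:yes

outcome vector order: (T1.a,T2.a,T2.b,T3.a)
SC: 12 outcomes — {0000; 0001; 0010; 0011; 0110; 0111; 2000; 2001; 2010; 2011; 2110; 2111}
TSO: 12 outcomes — {0000; 0001; 0010; 0011; 0110; 0111; 2000; 2001; 2010; 2011; 2110; 2111}
PSO: 12 outcomes — {0000; 0001; 0010; 0011; 0110; 0111; 2000; 2001; 2010; 2011; 2110; 2111}
target 0001 ∈ {SC,TSO,PSO}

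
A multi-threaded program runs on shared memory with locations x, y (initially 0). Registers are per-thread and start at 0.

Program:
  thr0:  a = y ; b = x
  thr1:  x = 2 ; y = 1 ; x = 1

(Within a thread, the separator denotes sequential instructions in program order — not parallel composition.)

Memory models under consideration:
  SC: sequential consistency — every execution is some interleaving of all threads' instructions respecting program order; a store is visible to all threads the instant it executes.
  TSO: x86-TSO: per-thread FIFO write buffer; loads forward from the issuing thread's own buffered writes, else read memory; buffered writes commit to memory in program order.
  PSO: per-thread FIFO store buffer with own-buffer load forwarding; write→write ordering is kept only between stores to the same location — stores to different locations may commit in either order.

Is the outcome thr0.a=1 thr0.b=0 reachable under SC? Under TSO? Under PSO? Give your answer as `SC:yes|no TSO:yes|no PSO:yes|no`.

SC:no TSO:no PSO:yes

outcome vector order: (thr0.a,thr0.b)
SC (5): 00 01 02 11 12
TSO (5): 00 01 02 11 12
PSO (6): 00 01 02 10 11 12
target 10 ∈ {PSO}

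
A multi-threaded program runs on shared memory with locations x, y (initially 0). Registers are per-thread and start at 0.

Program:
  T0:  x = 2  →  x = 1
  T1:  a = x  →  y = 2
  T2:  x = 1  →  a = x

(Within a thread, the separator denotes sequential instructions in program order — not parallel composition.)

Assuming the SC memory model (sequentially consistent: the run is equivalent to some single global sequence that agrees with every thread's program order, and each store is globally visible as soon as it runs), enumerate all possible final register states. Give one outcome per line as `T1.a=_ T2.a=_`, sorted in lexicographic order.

outcome vector order: (T1.a,T2.a)
|SC outcomes| = 6

T1.a=0 T2.a=1
T1.a=0 T2.a=2
T1.a=1 T2.a=1
T1.a=1 T2.a=2
T1.a=2 T2.a=1
T1.a=2 T2.a=2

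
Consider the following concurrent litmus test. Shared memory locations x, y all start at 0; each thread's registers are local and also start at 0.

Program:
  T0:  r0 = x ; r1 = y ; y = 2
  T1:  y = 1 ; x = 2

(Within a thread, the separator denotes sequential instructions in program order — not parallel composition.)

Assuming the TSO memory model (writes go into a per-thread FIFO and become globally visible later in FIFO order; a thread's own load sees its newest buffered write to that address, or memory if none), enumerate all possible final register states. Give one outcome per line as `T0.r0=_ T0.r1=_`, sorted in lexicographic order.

outcome vector order: (T0.r0,T0.r1)
|TSO outcomes| = 3

T0.r0=0 T0.r1=0
T0.r0=0 T0.r1=1
T0.r0=2 T0.r1=1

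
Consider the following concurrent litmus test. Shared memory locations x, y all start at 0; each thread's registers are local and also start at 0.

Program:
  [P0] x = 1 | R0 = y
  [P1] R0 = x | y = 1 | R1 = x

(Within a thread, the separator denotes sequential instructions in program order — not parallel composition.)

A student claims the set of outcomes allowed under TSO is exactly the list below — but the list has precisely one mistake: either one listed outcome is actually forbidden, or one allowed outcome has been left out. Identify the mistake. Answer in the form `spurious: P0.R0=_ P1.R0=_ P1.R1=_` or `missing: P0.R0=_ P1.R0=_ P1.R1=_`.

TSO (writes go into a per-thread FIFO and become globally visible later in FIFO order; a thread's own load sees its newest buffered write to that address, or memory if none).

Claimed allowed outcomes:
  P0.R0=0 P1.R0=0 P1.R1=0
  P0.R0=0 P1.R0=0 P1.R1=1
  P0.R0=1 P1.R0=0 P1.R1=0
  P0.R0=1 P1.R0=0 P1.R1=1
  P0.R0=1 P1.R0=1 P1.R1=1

outcome vector order: (P0.R0,P1.R0,P1.R1)
TSO: 6 outcomes — {0/0/0; 0/0/1; 0/1/1; 1/0/0; 1/0/1; 1/1/1}
TSO∖claimed = {0/1/1}

missing: P0.R0=0 P1.R0=1 P1.R1=1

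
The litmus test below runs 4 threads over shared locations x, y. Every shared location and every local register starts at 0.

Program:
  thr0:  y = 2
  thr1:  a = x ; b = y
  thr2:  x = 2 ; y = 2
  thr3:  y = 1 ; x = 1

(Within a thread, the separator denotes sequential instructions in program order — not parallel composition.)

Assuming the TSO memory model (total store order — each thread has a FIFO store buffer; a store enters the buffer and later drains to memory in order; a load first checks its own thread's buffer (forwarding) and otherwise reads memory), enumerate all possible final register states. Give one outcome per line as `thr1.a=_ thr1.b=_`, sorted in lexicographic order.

outcome vector order: (thr1.a,thr1.b)
|TSO outcomes| = 8

thr1.a=0 thr1.b=0
thr1.a=0 thr1.b=1
thr1.a=0 thr1.b=2
thr1.a=1 thr1.b=1
thr1.a=1 thr1.b=2
thr1.a=2 thr1.b=0
thr1.a=2 thr1.b=1
thr1.a=2 thr1.b=2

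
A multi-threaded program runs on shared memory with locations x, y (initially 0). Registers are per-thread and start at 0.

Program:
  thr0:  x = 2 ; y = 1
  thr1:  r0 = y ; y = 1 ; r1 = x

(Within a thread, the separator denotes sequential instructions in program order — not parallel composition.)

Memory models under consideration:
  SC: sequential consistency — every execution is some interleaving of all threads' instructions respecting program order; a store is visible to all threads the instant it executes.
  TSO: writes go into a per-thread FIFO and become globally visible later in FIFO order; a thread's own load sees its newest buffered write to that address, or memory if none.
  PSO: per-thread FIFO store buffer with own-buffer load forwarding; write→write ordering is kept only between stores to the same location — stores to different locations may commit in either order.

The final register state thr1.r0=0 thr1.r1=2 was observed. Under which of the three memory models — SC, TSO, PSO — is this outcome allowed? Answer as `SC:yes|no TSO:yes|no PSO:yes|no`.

SC:yes TSO:yes PSO:yes

outcome vector order: (thr1.r0,thr1.r1)
[SC] allowed = {<0 0>; <0 2>; <1 2>}
[TSO] allowed = {<0 0>; <0 2>; <1 2>}
[PSO] allowed = {<0 0>; <0 2>; <1 0>; <1 2>}
target <0 2> ∈ {SC,TSO,PSO}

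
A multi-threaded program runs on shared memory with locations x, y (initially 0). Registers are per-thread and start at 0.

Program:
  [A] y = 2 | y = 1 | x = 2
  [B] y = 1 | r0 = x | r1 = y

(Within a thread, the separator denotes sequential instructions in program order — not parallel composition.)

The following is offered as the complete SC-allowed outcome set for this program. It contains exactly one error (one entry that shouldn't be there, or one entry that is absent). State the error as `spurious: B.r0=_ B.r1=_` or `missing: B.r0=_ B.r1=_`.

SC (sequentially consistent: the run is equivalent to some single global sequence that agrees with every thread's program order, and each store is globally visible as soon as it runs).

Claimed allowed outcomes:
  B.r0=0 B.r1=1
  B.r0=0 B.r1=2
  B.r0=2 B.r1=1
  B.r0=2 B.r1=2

spurious: B.r0=2 B.r1=2

outcome vector order: (B.r0,B.r1)
under SC → 0/1 0/2 2/1
claimed∖SC = {2/2}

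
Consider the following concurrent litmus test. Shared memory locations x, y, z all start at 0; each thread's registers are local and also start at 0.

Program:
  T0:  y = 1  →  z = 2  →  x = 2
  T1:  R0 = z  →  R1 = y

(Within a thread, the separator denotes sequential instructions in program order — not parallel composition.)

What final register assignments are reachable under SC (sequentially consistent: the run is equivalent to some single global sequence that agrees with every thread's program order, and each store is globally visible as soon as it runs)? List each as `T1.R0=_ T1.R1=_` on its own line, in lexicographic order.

T1.R0=0 T1.R1=0
T1.R0=0 T1.R1=1
T1.R0=2 T1.R1=1

outcome vector order: (T1.R0,T1.R1)
|SC outcomes| = 3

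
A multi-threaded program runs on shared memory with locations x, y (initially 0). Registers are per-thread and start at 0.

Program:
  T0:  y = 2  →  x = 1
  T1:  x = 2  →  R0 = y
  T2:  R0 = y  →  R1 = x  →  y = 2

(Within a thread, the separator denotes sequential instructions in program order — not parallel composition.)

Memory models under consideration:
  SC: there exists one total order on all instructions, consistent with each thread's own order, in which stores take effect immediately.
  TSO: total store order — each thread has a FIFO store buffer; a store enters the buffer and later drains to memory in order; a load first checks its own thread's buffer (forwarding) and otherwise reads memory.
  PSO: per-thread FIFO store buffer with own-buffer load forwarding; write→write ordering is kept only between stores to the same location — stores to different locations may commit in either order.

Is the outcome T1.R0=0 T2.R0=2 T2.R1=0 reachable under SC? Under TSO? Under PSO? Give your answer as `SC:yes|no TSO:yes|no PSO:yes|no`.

SC:no TSO:yes PSO:yes

outcome vector order: (T1.R0,T2.R0,T2.R1)
SC (11): <0 0 0> <0 0 1> <0 0 2> <0 2 1> <0 2 2> <2 0 0> <2 0 1> <2 0 2> <2 2 0> <2 2 1> <2 2 2>
TSO (12): <0 0 0> <0 0 1> <0 0 2> <0 2 0> <0 2 1> <0 2 2> <2 0 0> <2 0 1> <2 0 2> <2 2 0> <2 2 1> <2 2 2>
PSO (12): <0 0 0> <0 0 1> <0 0 2> <0 2 0> <0 2 1> <0 2 2> <2 0 0> <2 0 1> <2 0 2> <2 2 0> <2 2 1> <2 2 2>
target <0 2 0> ∈ {TSO,PSO}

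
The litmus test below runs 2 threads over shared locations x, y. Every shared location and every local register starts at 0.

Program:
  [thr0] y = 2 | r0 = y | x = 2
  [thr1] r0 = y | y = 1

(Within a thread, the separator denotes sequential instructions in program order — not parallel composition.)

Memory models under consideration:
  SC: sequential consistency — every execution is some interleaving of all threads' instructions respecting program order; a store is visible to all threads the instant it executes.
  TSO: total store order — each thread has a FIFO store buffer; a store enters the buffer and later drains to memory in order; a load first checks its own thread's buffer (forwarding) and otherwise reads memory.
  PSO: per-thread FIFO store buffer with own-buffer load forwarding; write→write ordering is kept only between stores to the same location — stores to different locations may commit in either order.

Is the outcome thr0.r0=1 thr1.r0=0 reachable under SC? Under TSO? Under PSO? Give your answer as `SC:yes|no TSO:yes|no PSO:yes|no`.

SC:yes TSO:yes PSO:yes

outcome vector order: (thr0.r0,thr1.r0)
SC (4): 1/0, 1/2, 2/0, 2/2
TSO (4): 1/0, 1/2, 2/0, 2/2
PSO (4): 1/0, 1/2, 2/0, 2/2
target 1/0 ∈ {SC,TSO,PSO}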